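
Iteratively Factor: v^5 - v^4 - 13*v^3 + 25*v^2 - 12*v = (v - 1)*(v^4 - 13*v^2 + 12*v) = (v - 3)*(v - 1)*(v^3 + 3*v^2 - 4*v) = (v - 3)*(v - 1)*(v + 4)*(v^2 - v) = v*(v - 3)*(v - 1)*(v + 4)*(v - 1)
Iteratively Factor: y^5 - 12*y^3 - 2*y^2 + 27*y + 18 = (y - 2)*(y^4 + 2*y^3 - 8*y^2 - 18*y - 9) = (y - 2)*(y + 1)*(y^3 + y^2 - 9*y - 9) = (y - 2)*(y + 1)^2*(y^2 - 9) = (y - 3)*(y - 2)*(y + 1)^2*(y + 3)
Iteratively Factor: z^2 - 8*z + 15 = (z - 3)*(z - 5)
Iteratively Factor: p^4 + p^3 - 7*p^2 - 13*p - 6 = (p + 2)*(p^3 - p^2 - 5*p - 3) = (p + 1)*(p + 2)*(p^2 - 2*p - 3) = (p - 3)*(p + 1)*(p + 2)*(p + 1)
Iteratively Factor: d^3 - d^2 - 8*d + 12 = (d + 3)*(d^2 - 4*d + 4) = (d - 2)*(d + 3)*(d - 2)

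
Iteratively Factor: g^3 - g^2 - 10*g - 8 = (g + 2)*(g^2 - 3*g - 4) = (g - 4)*(g + 2)*(g + 1)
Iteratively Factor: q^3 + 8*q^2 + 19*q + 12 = (q + 1)*(q^2 + 7*q + 12) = (q + 1)*(q + 4)*(q + 3)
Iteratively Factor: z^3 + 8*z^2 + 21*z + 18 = (z + 3)*(z^2 + 5*z + 6) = (z + 2)*(z + 3)*(z + 3)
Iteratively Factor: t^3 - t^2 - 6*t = (t)*(t^2 - t - 6) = t*(t - 3)*(t + 2)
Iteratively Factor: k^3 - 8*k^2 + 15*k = (k - 5)*(k^2 - 3*k) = (k - 5)*(k - 3)*(k)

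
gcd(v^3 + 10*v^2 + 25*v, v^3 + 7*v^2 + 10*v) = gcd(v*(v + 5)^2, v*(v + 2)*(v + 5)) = v^2 + 5*v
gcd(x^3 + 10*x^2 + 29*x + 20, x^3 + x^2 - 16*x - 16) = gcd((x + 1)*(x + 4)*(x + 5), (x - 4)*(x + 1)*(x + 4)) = x^2 + 5*x + 4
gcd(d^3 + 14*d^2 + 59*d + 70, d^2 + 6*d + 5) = d + 5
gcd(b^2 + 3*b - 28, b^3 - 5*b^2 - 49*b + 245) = b + 7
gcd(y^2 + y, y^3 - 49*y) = y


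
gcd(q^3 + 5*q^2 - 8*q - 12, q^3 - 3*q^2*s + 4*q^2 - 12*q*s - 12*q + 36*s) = q^2 + 4*q - 12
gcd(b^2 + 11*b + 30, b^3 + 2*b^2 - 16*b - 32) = 1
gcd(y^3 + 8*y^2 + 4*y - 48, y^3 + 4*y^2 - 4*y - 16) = y^2 + 2*y - 8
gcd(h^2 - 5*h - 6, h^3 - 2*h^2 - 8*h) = 1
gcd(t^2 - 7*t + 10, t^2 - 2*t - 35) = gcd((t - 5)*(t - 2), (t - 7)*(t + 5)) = 1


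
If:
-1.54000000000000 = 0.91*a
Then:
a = -1.69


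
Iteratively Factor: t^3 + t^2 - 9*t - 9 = (t + 3)*(t^2 - 2*t - 3) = (t - 3)*(t + 3)*(t + 1)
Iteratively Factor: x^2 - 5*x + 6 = (x - 2)*(x - 3)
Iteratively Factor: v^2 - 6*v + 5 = (v - 5)*(v - 1)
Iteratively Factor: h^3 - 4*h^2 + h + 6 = (h - 2)*(h^2 - 2*h - 3) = (h - 3)*(h - 2)*(h + 1)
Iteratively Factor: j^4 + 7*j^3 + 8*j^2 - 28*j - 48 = (j + 4)*(j^3 + 3*j^2 - 4*j - 12) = (j - 2)*(j + 4)*(j^2 + 5*j + 6) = (j - 2)*(j + 2)*(j + 4)*(j + 3)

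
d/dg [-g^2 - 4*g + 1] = -2*g - 4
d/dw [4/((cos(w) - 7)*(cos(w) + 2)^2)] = 12*(cos(w) - 4)*sin(w)/((cos(w) - 7)^2*(cos(w) + 2)^3)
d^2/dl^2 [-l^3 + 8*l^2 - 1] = 16 - 6*l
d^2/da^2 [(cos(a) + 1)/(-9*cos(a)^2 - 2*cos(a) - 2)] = 9*(34*(1 - cos(a)^2)^2 + 9*cos(a)^5 - 24*cos(a)^3 + 6*cos(a)^2 - 30)/(9*cos(a)^2 + 2*cos(a) + 2)^3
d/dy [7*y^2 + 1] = 14*y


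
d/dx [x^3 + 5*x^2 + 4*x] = 3*x^2 + 10*x + 4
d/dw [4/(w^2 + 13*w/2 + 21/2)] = 8*(-4*w - 13)/(2*w^2 + 13*w + 21)^2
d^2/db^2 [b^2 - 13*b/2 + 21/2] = 2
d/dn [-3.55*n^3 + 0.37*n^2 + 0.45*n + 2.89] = -10.65*n^2 + 0.74*n + 0.45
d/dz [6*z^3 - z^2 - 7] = 2*z*(9*z - 1)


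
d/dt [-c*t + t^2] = -c + 2*t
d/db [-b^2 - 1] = -2*b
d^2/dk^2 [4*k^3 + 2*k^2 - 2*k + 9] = 24*k + 4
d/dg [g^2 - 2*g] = 2*g - 2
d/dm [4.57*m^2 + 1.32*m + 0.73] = 9.14*m + 1.32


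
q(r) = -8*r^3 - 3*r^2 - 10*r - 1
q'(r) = -24*r^2 - 6*r - 10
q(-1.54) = 36.50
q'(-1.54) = -57.68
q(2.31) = -138.72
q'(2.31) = -151.93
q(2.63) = -193.58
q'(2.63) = -191.79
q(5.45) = -1439.64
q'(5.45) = -755.56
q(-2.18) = 89.42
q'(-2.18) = -110.98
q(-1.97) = 68.22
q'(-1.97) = -91.32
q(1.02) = -22.81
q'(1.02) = -41.09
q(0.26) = -3.94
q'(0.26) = -13.18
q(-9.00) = 5678.00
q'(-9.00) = -1900.00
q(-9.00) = 5678.00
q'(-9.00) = -1900.00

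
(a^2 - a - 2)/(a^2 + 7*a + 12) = (a^2 - a - 2)/(a^2 + 7*a + 12)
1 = 1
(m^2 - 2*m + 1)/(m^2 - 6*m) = (m^2 - 2*m + 1)/(m*(m - 6))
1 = 1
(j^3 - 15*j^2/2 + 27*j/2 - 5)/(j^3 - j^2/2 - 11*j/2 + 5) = (2*j^2 - 11*j + 5)/(2*j^2 + 3*j - 5)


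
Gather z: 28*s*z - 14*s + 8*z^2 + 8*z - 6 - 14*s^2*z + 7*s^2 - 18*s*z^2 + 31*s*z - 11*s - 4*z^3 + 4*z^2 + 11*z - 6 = 7*s^2 - 25*s - 4*z^3 + z^2*(12 - 18*s) + z*(-14*s^2 + 59*s + 19) - 12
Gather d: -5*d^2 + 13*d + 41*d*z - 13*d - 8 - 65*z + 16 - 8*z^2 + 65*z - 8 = -5*d^2 + 41*d*z - 8*z^2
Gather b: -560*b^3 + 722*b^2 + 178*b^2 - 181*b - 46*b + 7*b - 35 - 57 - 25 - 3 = -560*b^3 + 900*b^2 - 220*b - 120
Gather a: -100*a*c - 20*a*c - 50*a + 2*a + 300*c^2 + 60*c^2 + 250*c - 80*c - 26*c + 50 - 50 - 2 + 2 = a*(-120*c - 48) + 360*c^2 + 144*c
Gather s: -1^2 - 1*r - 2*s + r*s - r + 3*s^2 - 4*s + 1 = -2*r + 3*s^2 + s*(r - 6)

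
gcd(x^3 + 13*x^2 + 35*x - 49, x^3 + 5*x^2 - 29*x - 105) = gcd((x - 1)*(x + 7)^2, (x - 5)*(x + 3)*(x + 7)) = x + 7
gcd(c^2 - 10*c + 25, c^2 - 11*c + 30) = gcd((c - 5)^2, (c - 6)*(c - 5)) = c - 5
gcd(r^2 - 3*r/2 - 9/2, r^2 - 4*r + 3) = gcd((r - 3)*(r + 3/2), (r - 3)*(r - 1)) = r - 3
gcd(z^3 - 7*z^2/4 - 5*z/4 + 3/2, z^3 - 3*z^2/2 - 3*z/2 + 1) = z^2 - z - 2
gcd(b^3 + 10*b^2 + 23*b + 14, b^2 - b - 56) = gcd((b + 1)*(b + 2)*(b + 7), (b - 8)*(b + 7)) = b + 7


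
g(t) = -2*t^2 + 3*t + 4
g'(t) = 3 - 4*t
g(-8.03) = -149.05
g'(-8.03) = 35.12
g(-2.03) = -10.33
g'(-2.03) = 11.12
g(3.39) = -8.81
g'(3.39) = -10.56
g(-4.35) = -46.90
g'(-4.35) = 20.40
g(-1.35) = -3.70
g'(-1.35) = 8.40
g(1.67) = 3.43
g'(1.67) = -3.68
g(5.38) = -37.75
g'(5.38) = -18.52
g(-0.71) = 0.86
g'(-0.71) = 5.84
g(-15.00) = -491.00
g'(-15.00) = 63.00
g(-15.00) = -491.00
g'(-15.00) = 63.00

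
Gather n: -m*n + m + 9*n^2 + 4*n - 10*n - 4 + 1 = m + 9*n^2 + n*(-m - 6) - 3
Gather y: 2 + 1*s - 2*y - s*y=s + y*(-s - 2) + 2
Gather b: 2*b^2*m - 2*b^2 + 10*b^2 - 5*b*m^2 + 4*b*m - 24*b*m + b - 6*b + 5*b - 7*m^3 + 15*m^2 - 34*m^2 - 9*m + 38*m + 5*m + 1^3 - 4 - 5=b^2*(2*m + 8) + b*(-5*m^2 - 20*m) - 7*m^3 - 19*m^2 + 34*m - 8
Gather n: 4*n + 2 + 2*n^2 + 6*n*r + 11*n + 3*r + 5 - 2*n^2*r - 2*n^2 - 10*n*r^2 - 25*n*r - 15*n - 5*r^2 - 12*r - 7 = -2*n^2*r + n*(-10*r^2 - 19*r) - 5*r^2 - 9*r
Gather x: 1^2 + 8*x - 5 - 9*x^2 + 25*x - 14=-9*x^2 + 33*x - 18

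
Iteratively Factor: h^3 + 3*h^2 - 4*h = (h + 4)*(h^2 - h) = h*(h + 4)*(h - 1)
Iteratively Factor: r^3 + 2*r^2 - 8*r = (r + 4)*(r^2 - 2*r) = (r - 2)*(r + 4)*(r)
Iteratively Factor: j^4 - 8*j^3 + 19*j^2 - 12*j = (j - 1)*(j^3 - 7*j^2 + 12*j) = j*(j - 1)*(j^2 - 7*j + 12) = j*(j - 3)*(j - 1)*(j - 4)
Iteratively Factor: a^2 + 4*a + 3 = (a + 1)*(a + 3)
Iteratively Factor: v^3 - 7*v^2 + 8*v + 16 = (v + 1)*(v^2 - 8*v + 16) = (v - 4)*(v + 1)*(v - 4)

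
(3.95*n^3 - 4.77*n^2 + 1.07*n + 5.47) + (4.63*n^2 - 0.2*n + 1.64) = 3.95*n^3 - 0.14*n^2 + 0.87*n + 7.11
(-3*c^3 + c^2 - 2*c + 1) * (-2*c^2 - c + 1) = 6*c^5 + c^4 + c^2 - 3*c + 1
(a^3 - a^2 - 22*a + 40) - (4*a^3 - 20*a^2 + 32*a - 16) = -3*a^3 + 19*a^2 - 54*a + 56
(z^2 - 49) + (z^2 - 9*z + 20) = 2*z^2 - 9*z - 29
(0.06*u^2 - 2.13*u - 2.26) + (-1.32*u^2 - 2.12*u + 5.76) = -1.26*u^2 - 4.25*u + 3.5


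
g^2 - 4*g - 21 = (g - 7)*(g + 3)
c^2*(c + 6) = c^3 + 6*c^2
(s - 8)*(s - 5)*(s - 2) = s^3 - 15*s^2 + 66*s - 80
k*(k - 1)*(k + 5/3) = k^3 + 2*k^2/3 - 5*k/3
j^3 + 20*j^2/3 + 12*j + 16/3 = (j + 2/3)*(j + 2)*(j + 4)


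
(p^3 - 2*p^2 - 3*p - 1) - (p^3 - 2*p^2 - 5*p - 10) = 2*p + 9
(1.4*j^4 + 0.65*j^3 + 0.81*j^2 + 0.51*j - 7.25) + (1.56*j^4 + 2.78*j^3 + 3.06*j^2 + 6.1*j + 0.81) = 2.96*j^4 + 3.43*j^3 + 3.87*j^2 + 6.61*j - 6.44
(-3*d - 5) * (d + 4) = -3*d^2 - 17*d - 20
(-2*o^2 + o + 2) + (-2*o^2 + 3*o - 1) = -4*o^2 + 4*o + 1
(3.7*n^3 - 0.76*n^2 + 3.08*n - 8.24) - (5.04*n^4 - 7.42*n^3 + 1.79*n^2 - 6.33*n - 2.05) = -5.04*n^4 + 11.12*n^3 - 2.55*n^2 + 9.41*n - 6.19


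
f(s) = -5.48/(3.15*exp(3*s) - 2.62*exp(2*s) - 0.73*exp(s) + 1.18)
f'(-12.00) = 0.00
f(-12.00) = -4.64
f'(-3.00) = -0.20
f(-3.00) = -4.82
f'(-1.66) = -1.54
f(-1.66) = -5.66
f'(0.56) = 2.38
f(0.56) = -0.62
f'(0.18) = 11.22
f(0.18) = -2.80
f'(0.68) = 1.47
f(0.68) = -0.40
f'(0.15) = 12.55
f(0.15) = -3.16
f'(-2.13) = -0.70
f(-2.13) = -5.16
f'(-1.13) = -4.21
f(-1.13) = -7.05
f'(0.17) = 11.65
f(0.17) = -2.92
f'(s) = -5.48*(-9.45*exp(3*s) + 5.24*exp(2*s) + 0.73*exp(s))/(3.15*exp(3*s) - 2.62*exp(2*s) - 0.73*exp(s) + 1.18)^2 = (51.786*exp(2*s) - 28.7152*exp(s) - 4.0004)*exp(s)/(3.15*exp(3*s) - 2.62*exp(2*s) - 0.73*exp(s) + 1.18)^2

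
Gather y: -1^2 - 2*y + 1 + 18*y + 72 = 16*y + 72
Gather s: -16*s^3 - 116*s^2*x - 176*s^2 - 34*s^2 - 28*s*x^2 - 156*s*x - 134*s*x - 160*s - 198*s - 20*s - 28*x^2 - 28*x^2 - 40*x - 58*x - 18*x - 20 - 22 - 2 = -16*s^3 + s^2*(-116*x - 210) + s*(-28*x^2 - 290*x - 378) - 56*x^2 - 116*x - 44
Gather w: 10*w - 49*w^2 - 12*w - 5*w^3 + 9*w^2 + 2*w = -5*w^3 - 40*w^2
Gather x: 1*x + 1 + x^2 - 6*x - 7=x^2 - 5*x - 6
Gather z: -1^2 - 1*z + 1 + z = 0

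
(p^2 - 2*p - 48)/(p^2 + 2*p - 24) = (p - 8)/(p - 4)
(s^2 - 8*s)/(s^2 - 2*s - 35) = s*(8 - s)/(-s^2 + 2*s + 35)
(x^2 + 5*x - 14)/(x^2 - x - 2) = (x + 7)/(x + 1)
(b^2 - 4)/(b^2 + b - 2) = (b - 2)/(b - 1)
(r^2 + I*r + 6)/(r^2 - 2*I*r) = (r + 3*I)/r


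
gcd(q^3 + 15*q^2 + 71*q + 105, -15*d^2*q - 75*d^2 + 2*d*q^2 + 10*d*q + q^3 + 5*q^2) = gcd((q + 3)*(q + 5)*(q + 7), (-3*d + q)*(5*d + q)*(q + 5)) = q + 5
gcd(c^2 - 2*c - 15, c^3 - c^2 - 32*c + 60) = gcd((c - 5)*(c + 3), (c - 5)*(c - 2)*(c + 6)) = c - 5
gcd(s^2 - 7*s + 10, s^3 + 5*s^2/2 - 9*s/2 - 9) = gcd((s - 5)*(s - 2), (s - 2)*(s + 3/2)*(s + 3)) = s - 2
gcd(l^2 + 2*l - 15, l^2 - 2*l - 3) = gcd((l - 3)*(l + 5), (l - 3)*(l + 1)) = l - 3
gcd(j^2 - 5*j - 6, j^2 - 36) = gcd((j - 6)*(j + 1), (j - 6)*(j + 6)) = j - 6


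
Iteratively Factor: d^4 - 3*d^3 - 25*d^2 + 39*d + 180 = (d - 5)*(d^3 + 2*d^2 - 15*d - 36) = (d - 5)*(d + 3)*(d^2 - d - 12) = (d - 5)*(d + 3)^2*(d - 4)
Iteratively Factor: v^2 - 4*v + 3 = (v - 1)*(v - 3)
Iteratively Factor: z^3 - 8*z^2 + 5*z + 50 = (z - 5)*(z^2 - 3*z - 10) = (z - 5)^2*(z + 2)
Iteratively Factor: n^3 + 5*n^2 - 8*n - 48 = (n - 3)*(n^2 + 8*n + 16) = (n - 3)*(n + 4)*(n + 4)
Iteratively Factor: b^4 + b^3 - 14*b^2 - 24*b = (b + 2)*(b^3 - b^2 - 12*b) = (b - 4)*(b + 2)*(b^2 + 3*b) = (b - 4)*(b + 2)*(b + 3)*(b)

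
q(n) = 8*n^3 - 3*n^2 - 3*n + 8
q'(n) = 24*n^2 - 6*n - 3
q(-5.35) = -1286.86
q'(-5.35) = 716.04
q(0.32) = 6.99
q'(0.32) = -2.46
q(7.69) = 3445.57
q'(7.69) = 1370.13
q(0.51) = 6.75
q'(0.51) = 0.18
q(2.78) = 148.35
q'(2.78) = 165.80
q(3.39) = 275.02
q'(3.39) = 252.47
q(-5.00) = -1052.00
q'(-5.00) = 627.00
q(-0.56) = 7.33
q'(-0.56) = 7.89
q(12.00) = 13364.00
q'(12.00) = 3381.00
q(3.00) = 188.00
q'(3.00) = 195.00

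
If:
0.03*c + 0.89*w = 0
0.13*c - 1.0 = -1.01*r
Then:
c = -29.6666666666667*w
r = 3.81848184818482*w + 0.99009900990099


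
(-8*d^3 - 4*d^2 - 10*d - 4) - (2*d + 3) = -8*d^3 - 4*d^2 - 12*d - 7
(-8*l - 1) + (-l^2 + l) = -l^2 - 7*l - 1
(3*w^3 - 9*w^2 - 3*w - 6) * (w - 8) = 3*w^4 - 33*w^3 + 69*w^2 + 18*w + 48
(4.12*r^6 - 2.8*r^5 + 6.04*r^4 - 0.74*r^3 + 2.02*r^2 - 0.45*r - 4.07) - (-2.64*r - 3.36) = 4.12*r^6 - 2.8*r^5 + 6.04*r^4 - 0.74*r^3 + 2.02*r^2 + 2.19*r - 0.71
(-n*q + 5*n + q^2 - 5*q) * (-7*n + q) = 7*n^2*q - 35*n^2 - 8*n*q^2 + 40*n*q + q^3 - 5*q^2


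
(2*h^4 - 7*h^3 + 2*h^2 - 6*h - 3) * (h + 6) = 2*h^5 + 5*h^4 - 40*h^3 + 6*h^2 - 39*h - 18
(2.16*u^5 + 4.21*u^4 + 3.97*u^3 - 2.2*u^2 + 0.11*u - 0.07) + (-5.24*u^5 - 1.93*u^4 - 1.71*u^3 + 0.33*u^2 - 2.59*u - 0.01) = -3.08*u^5 + 2.28*u^4 + 2.26*u^3 - 1.87*u^2 - 2.48*u - 0.08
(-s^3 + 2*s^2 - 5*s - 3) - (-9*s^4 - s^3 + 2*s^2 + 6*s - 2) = 9*s^4 - 11*s - 1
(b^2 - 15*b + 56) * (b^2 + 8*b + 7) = b^4 - 7*b^3 - 57*b^2 + 343*b + 392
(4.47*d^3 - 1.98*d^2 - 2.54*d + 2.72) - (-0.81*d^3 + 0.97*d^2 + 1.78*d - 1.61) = 5.28*d^3 - 2.95*d^2 - 4.32*d + 4.33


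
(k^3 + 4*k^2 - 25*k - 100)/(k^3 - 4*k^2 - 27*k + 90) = (k^2 - k - 20)/(k^2 - 9*k + 18)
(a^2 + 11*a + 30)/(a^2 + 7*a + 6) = (a + 5)/(a + 1)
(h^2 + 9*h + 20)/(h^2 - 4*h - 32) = (h + 5)/(h - 8)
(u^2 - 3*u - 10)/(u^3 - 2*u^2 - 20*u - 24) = (u - 5)/(u^2 - 4*u - 12)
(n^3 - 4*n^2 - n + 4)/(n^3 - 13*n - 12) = (n - 1)/(n + 3)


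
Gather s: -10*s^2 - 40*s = -10*s^2 - 40*s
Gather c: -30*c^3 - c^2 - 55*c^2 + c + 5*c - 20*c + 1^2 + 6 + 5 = -30*c^3 - 56*c^2 - 14*c + 12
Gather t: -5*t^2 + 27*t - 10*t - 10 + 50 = -5*t^2 + 17*t + 40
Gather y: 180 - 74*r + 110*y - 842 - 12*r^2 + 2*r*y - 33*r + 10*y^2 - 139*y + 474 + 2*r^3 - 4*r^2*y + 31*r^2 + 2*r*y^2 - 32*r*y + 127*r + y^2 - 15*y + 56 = 2*r^3 + 19*r^2 + 20*r + y^2*(2*r + 11) + y*(-4*r^2 - 30*r - 44) - 132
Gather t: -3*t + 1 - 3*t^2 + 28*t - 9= -3*t^2 + 25*t - 8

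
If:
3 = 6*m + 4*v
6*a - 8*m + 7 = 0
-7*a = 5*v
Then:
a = 45/22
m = 53/22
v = -63/22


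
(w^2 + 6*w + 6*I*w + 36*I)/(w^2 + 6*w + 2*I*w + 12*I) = (w + 6*I)/(w + 2*I)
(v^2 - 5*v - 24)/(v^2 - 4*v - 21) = (v - 8)/(v - 7)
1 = 1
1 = 1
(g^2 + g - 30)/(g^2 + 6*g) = (g - 5)/g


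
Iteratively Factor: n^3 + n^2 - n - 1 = (n + 1)*(n^2 - 1) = (n - 1)*(n + 1)*(n + 1)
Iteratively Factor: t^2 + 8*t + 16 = (t + 4)*(t + 4)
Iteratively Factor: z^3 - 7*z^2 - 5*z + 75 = (z - 5)*(z^2 - 2*z - 15) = (z - 5)*(z + 3)*(z - 5)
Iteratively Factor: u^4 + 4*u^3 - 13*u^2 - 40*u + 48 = (u - 3)*(u^3 + 7*u^2 + 8*u - 16) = (u - 3)*(u + 4)*(u^2 + 3*u - 4) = (u - 3)*(u + 4)^2*(u - 1)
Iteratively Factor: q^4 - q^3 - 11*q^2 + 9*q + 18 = (q + 3)*(q^3 - 4*q^2 + q + 6) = (q - 2)*(q + 3)*(q^2 - 2*q - 3) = (q - 3)*(q - 2)*(q + 3)*(q + 1)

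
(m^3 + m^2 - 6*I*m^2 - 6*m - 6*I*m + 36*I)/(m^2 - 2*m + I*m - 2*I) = (m^2 + m*(3 - 6*I) - 18*I)/(m + I)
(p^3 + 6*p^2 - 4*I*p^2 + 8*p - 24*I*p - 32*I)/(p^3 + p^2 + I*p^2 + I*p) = (p^3 + p^2*(6 - 4*I) + 8*p*(1 - 3*I) - 32*I)/(p*(p^2 + p*(1 + I) + I))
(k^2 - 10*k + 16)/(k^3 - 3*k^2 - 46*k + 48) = (k - 2)/(k^2 + 5*k - 6)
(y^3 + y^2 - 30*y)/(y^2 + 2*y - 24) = y*(y - 5)/(y - 4)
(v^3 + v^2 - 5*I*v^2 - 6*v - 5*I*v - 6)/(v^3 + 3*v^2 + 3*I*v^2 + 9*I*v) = (v^3 + v^2*(1 - 5*I) - v*(6 + 5*I) - 6)/(v*(v^2 + 3*v*(1 + I) + 9*I))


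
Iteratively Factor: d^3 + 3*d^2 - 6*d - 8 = (d + 1)*(d^2 + 2*d - 8) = (d + 1)*(d + 4)*(d - 2)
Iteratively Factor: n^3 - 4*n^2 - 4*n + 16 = (n + 2)*(n^2 - 6*n + 8) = (n - 2)*(n + 2)*(n - 4)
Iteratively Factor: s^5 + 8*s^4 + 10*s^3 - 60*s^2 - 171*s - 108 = (s + 3)*(s^4 + 5*s^3 - 5*s^2 - 45*s - 36) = (s - 3)*(s + 3)*(s^3 + 8*s^2 + 19*s + 12) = (s - 3)*(s + 3)^2*(s^2 + 5*s + 4) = (s - 3)*(s + 3)^2*(s + 4)*(s + 1)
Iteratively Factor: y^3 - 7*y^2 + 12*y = (y)*(y^2 - 7*y + 12) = y*(y - 4)*(y - 3)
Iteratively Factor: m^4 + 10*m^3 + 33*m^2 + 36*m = (m + 4)*(m^3 + 6*m^2 + 9*m) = (m + 3)*(m + 4)*(m^2 + 3*m) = m*(m + 3)*(m + 4)*(m + 3)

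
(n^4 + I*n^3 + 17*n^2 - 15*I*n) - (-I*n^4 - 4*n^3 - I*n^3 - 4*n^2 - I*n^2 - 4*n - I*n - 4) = n^4 + I*n^4 + 4*n^3 + 2*I*n^3 + 21*n^2 + I*n^2 + 4*n - 14*I*n + 4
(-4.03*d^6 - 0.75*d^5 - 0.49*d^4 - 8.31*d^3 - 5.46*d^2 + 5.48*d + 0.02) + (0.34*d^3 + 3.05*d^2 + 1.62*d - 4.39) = -4.03*d^6 - 0.75*d^5 - 0.49*d^4 - 7.97*d^3 - 2.41*d^2 + 7.1*d - 4.37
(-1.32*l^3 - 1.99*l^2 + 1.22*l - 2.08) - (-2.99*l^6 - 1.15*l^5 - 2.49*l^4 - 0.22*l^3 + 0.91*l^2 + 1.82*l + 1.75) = 2.99*l^6 + 1.15*l^5 + 2.49*l^4 - 1.1*l^3 - 2.9*l^2 - 0.6*l - 3.83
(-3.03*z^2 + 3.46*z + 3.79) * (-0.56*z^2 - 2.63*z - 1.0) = 1.6968*z^4 + 6.0313*z^3 - 8.1922*z^2 - 13.4277*z - 3.79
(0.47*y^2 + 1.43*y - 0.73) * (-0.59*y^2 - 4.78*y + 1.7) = -0.2773*y^4 - 3.0903*y^3 - 5.6057*y^2 + 5.9204*y - 1.241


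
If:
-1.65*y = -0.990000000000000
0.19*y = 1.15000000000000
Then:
No Solution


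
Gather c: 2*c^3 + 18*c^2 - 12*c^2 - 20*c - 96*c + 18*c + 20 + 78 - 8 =2*c^3 + 6*c^2 - 98*c + 90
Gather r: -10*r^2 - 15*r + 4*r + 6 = -10*r^2 - 11*r + 6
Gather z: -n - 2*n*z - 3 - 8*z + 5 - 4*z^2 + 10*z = -n - 4*z^2 + z*(2 - 2*n) + 2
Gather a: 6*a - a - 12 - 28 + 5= 5*a - 35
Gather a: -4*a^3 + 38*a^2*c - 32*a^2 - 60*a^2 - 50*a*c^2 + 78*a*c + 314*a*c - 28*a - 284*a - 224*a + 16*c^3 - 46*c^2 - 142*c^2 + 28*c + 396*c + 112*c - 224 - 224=-4*a^3 + a^2*(38*c - 92) + a*(-50*c^2 + 392*c - 536) + 16*c^3 - 188*c^2 + 536*c - 448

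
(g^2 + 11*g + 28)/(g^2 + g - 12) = (g + 7)/(g - 3)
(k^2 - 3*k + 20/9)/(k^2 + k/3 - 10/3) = (k - 4/3)/(k + 2)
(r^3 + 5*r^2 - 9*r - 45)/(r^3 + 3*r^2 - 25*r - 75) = (r - 3)/(r - 5)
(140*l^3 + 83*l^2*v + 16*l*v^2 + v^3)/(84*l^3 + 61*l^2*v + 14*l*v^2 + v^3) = (5*l + v)/(3*l + v)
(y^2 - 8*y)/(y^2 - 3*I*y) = (y - 8)/(y - 3*I)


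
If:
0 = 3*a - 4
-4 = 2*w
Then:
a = 4/3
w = -2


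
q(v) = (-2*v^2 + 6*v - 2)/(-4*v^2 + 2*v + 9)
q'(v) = (6 - 4*v)/(-4*v^2 + 2*v + 9) + (8*v - 2)*(-2*v^2 + 6*v - 2)/(-4*v^2 + 2*v + 9)^2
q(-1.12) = -6.44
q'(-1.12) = 46.55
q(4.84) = 0.26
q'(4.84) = 0.05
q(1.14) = 0.37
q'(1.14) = 0.67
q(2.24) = -0.21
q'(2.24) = 0.96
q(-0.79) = -1.62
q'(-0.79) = 4.60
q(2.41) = -0.09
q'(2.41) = 0.55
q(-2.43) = 1.46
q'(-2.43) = 0.80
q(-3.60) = 0.99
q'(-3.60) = 0.20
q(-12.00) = 0.61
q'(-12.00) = 0.01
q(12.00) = 0.40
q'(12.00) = 0.01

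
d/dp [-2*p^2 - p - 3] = -4*p - 1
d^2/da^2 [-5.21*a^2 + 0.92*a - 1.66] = -10.4200000000000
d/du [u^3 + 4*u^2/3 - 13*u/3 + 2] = 3*u^2 + 8*u/3 - 13/3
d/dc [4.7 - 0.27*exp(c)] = -0.27*exp(c)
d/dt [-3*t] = -3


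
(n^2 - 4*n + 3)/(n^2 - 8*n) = (n^2 - 4*n + 3)/(n*(n - 8))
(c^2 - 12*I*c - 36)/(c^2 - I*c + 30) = (c - 6*I)/(c + 5*I)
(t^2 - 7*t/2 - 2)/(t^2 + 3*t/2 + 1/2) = (t - 4)/(t + 1)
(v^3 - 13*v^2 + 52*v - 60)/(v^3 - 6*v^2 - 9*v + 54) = (v^2 - 7*v + 10)/(v^2 - 9)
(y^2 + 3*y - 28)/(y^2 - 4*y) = (y + 7)/y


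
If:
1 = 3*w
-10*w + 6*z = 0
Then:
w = 1/3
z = 5/9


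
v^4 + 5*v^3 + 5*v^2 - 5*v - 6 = (v - 1)*(v + 1)*(v + 2)*(v + 3)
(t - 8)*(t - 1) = t^2 - 9*t + 8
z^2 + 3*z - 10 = (z - 2)*(z + 5)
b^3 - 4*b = b*(b - 2)*(b + 2)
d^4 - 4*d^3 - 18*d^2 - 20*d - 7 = (d - 7)*(d + 1)^3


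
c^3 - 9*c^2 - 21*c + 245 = (c - 7)^2*(c + 5)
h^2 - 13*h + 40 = (h - 8)*(h - 5)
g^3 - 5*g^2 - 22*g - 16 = (g - 8)*(g + 1)*(g + 2)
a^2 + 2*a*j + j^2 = (a + j)^2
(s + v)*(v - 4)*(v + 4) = s*v^2 - 16*s + v^3 - 16*v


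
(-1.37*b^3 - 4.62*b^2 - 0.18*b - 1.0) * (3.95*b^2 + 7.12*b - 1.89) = -5.4115*b^5 - 28.0034*b^4 - 31.0161*b^3 + 3.5002*b^2 - 6.7798*b + 1.89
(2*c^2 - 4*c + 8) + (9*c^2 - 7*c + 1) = 11*c^2 - 11*c + 9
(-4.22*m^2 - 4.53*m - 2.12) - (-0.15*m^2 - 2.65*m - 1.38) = -4.07*m^2 - 1.88*m - 0.74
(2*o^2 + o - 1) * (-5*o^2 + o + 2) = -10*o^4 - 3*o^3 + 10*o^2 + o - 2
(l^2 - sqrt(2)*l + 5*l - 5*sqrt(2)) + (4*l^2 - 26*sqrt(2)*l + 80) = 5*l^2 - 27*sqrt(2)*l + 5*l - 5*sqrt(2) + 80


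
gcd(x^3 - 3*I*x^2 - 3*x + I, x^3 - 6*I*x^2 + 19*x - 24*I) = x - I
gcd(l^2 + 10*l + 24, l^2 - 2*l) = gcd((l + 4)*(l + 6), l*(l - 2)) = 1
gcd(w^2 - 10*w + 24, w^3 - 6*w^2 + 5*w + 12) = w - 4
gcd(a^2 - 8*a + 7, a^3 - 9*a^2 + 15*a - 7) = a^2 - 8*a + 7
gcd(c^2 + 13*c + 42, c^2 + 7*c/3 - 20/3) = 1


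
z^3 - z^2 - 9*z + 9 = (z - 3)*(z - 1)*(z + 3)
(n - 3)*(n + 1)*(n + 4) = n^3 + 2*n^2 - 11*n - 12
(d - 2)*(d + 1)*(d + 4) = d^3 + 3*d^2 - 6*d - 8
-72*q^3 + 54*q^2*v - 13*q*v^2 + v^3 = (-6*q + v)*(-4*q + v)*(-3*q + v)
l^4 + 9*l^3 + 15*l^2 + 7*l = l*(l + 1)^2*(l + 7)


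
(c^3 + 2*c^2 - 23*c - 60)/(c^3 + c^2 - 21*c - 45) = (c + 4)/(c + 3)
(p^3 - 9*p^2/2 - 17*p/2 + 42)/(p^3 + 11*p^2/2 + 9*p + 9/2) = (2*p^2 - 15*p + 28)/(2*p^2 + 5*p + 3)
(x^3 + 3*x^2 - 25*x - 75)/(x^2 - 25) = x + 3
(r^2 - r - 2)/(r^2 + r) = (r - 2)/r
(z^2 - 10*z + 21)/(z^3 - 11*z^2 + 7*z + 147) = (z - 3)/(z^2 - 4*z - 21)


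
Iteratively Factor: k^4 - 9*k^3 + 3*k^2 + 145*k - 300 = (k - 3)*(k^3 - 6*k^2 - 15*k + 100) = (k - 5)*(k - 3)*(k^2 - k - 20) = (k - 5)^2*(k - 3)*(k + 4)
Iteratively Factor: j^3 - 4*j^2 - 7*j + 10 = (j - 1)*(j^2 - 3*j - 10) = (j - 5)*(j - 1)*(j + 2)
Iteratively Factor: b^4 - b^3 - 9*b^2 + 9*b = (b - 3)*(b^3 + 2*b^2 - 3*b) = (b - 3)*(b - 1)*(b^2 + 3*b) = b*(b - 3)*(b - 1)*(b + 3)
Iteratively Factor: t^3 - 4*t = (t + 2)*(t^2 - 2*t) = t*(t + 2)*(t - 2)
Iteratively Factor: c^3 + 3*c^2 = (c)*(c^2 + 3*c) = c^2*(c + 3)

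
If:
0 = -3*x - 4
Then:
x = -4/3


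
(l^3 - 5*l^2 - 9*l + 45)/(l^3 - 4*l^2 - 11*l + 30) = (l - 3)/(l - 2)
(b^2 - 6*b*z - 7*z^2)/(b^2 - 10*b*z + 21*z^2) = (-b - z)/(-b + 3*z)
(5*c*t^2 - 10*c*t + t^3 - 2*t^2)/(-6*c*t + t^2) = (-5*c*t + 10*c - t^2 + 2*t)/(6*c - t)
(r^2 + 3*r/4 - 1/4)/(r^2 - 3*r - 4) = (r - 1/4)/(r - 4)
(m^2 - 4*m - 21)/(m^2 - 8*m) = (m^2 - 4*m - 21)/(m*(m - 8))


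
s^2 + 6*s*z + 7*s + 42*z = (s + 7)*(s + 6*z)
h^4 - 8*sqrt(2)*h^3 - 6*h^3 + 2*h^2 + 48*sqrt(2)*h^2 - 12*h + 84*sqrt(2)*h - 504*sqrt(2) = (h - 6)*(h - 7*sqrt(2))*(h - 3*sqrt(2))*(h + 2*sqrt(2))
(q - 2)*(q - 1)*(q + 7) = q^3 + 4*q^2 - 19*q + 14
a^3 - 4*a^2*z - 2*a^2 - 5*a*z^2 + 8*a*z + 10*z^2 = (a - 2)*(a - 5*z)*(a + z)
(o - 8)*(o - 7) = o^2 - 15*o + 56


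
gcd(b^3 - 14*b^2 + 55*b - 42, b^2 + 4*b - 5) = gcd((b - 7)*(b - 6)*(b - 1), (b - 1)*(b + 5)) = b - 1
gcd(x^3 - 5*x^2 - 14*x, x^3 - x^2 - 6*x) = x^2 + 2*x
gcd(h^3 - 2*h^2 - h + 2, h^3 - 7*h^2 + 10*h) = h - 2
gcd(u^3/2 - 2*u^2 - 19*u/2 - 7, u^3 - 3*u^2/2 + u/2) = 1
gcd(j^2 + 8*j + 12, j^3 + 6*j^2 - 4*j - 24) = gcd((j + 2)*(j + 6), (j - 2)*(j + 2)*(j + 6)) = j^2 + 8*j + 12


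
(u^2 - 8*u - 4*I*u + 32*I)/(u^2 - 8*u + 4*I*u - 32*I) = (u - 4*I)/(u + 4*I)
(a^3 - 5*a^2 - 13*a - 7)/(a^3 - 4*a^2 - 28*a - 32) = (-a^3 + 5*a^2 + 13*a + 7)/(-a^3 + 4*a^2 + 28*a + 32)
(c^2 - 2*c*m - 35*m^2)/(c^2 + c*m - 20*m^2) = (c - 7*m)/(c - 4*m)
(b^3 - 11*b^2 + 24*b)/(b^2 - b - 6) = b*(b - 8)/(b + 2)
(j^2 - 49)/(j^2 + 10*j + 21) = (j - 7)/(j + 3)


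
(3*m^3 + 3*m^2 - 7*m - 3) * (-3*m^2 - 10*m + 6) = -9*m^5 - 39*m^4 + 9*m^3 + 97*m^2 - 12*m - 18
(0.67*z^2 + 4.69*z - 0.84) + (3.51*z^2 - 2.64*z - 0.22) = 4.18*z^2 + 2.05*z - 1.06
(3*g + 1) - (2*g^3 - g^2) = -2*g^3 + g^2 + 3*g + 1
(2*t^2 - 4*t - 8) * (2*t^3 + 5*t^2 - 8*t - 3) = 4*t^5 + 2*t^4 - 52*t^3 - 14*t^2 + 76*t + 24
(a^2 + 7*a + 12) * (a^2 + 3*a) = a^4 + 10*a^3 + 33*a^2 + 36*a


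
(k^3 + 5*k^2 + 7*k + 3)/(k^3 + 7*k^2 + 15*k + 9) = (k + 1)/(k + 3)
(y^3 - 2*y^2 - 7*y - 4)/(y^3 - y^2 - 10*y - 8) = (y + 1)/(y + 2)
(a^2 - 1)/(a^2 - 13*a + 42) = (a^2 - 1)/(a^2 - 13*a + 42)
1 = 1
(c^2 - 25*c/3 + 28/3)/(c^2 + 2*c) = (3*c^2 - 25*c + 28)/(3*c*(c + 2))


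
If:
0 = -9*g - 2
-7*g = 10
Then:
No Solution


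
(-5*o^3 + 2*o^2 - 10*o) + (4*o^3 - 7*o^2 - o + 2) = -o^3 - 5*o^2 - 11*o + 2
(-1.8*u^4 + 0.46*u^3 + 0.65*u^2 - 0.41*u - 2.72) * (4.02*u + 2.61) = -7.236*u^5 - 2.8488*u^4 + 3.8136*u^3 + 0.0483000000000002*u^2 - 12.0045*u - 7.0992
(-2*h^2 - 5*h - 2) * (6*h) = -12*h^3 - 30*h^2 - 12*h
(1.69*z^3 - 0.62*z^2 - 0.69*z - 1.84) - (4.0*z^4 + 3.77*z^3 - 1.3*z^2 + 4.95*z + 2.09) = -4.0*z^4 - 2.08*z^3 + 0.68*z^2 - 5.64*z - 3.93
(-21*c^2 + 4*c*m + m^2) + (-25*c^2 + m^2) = -46*c^2 + 4*c*m + 2*m^2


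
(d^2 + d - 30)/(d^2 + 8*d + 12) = (d - 5)/(d + 2)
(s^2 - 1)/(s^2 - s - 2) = (s - 1)/(s - 2)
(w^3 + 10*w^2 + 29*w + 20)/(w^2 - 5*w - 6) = (w^2 + 9*w + 20)/(w - 6)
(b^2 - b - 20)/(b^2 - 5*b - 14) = (-b^2 + b + 20)/(-b^2 + 5*b + 14)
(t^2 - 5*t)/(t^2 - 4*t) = (t - 5)/(t - 4)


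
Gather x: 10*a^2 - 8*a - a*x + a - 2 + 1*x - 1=10*a^2 - 7*a + x*(1 - a) - 3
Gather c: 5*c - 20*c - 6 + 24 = 18 - 15*c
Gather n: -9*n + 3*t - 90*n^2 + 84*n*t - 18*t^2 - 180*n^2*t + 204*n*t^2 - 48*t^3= n^2*(-180*t - 90) + n*(204*t^2 + 84*t - 9) - 48*t^3 - 18*t^2 + 3*t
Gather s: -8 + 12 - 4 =0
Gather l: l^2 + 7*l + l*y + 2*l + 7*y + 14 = l^2 + l*(y + 9) + 7*y + 14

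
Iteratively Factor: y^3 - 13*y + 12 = (y + 4)*(y^2 - 4*y + 3) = (y - 1)*(y + 4)*(y - 3)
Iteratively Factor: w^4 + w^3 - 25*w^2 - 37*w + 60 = (w + 3)*(w^3 - 2*w^2 - 19*w + 20) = (w - 5)*(w + 3)*(w^2 + 3*w - 4) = (w - 5)*(w - 1)*(w + 3)*(w + 4)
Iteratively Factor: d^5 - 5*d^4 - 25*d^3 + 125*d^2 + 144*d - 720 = (d - 5)*(d^4 - 25*d^2 + 144) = (d - 5)*(d - 4)*(d^3 + 4*d^2 - 9*d - 36) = (d - 5)*(d - 4)*(d - 3)*(d^2 + 7*d + 12) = (d - 5)*(d - 4)*(d - 3)*(d + 4)*(d + 3)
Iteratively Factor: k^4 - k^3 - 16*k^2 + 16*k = (k)*(k^3 - k^2 - 16*k + 16) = k*(k - 1)*(k^2 - 16) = k*(k - 1)*(k + 4)*(k - 4)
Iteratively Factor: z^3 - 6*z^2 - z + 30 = (z - 3)*(z^2 - 3*z - 10) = (z - 3)*(z + 2)*(z - 5)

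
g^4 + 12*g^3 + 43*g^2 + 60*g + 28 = (g + 1)*(g + 2)^2*(g + 7)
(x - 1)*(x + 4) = x^2 + 3*x - 4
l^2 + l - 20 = (l - 4)*(l + 5)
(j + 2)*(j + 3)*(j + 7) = j^3 + 12*j^2 + 41*j + 42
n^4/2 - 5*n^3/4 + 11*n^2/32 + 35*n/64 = n*(n/2 + 1/4)*(n - 7/4)*(n - 5/4)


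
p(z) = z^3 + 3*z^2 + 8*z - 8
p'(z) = 3*z^2 + 6*z + 8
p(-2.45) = -24.30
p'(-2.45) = 11.31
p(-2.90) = -30.36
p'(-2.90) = 15.83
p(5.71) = 321.66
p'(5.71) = 140.07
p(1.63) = 17.34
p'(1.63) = 25.75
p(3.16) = 78.79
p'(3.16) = 56.92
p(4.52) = 181.80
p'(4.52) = 96.41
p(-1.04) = -14.20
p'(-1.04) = 5.00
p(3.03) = 71.60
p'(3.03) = 53.72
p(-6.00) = -164.00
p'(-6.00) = 80.00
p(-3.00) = -32.00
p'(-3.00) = 17.00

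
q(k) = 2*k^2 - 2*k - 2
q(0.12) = -2.21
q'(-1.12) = -6.48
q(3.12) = 11.23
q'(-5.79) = -25.16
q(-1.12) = 2.75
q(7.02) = 82.52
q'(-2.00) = -10.00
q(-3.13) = 23.85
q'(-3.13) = -14.52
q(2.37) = 4.49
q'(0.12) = -1.52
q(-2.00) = 10.00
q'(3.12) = 10.48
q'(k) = 4*k - 2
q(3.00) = 10.00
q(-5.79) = 76.63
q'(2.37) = 7.48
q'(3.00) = 10.00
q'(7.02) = 26.08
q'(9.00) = 34.00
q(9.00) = 142.00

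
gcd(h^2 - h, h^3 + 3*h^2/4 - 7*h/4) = h^2 - h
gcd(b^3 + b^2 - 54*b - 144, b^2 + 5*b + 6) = b + 3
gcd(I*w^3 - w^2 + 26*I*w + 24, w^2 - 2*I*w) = 1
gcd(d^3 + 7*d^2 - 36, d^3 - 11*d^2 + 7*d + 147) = d + 3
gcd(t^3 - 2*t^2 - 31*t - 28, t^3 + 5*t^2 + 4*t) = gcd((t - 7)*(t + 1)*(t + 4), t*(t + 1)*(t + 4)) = t^2 + 5*t + 4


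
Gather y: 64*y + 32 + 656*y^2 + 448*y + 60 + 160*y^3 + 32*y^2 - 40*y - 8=160*y^3 + 688*y^2 + 472*y + 84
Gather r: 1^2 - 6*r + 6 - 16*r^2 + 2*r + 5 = -16*r^2 - 4*r + 12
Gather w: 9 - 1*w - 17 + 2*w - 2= w - 10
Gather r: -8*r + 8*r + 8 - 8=0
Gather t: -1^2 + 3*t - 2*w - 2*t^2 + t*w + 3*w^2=-2*t^2 + t*(w + 3) + 3*w^2 - 2*w - 1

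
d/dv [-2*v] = -2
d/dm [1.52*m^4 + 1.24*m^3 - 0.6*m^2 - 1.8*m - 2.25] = 6.08*m^3 + 3.72*m^2 - 1.2*m - 1.8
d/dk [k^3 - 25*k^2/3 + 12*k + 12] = 3*k^2 - 50*k/3 + 12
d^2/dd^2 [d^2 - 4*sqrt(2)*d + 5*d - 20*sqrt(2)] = 2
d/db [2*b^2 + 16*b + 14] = 4*b + 16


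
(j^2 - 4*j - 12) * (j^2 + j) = j^4 - 3*j^3 - 16*j^2 - 12*j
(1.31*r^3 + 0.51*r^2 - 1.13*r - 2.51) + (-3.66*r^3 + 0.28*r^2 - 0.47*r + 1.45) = -2.35*r^3 + 0.79*r^2 - 1.6*r - 1.06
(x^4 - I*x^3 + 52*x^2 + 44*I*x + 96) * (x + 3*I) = x^5 + 2*I*x^4 + 55*x^3 + 200*I*x^2 - 36*x + 288*I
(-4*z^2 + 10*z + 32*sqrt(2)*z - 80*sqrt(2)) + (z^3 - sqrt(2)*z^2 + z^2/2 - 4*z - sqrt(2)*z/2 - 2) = z^3 - 7*z^2/2 - sqrt(2)*z^2 + 6*z + 63*sqrt(2)*z/2 - 80*sqrt(2) - 2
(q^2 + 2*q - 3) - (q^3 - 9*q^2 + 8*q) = -q^3 + 10*q^2 - 6*q - 3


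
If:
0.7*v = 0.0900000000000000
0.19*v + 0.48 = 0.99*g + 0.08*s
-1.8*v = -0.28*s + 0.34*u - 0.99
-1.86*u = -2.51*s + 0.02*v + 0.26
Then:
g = 0.15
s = 4.51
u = 5.95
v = 0.13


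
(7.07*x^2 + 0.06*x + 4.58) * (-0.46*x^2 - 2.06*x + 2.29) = -3.2522*x^4 - 14.5918*x^3 + 13.9599*x^2 - 9.2974*x + 10.4882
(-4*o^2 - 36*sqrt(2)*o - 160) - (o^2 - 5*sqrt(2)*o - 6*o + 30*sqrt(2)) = -5*o^2 - 31*sqrt(2)*o + 6*o - 160 - 30*sqrt(2)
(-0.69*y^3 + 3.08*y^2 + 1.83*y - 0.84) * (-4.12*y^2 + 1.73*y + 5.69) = 2.8428*y^5 - 13.8833*y^4 - 6.1373*y^3 + 24.1519*y^2 + 8.9595*y - 4.7796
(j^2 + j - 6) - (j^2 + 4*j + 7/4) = -3*j - 31/4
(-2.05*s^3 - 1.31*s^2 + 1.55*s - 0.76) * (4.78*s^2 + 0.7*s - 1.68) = -9.799*s^5 - 7.6968*s^4 + 9.936*s^3 - 0.347*s^2 - 3.136*s + 1.2768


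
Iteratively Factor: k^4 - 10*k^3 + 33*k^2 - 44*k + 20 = (k - 2)*(k^3 - 8*k^2 + 17*k - 10) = (k - 5)*(k - 2)*(k^2 - 3*k + 2) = (k - 5)*(k - 2)^2*(k - 1)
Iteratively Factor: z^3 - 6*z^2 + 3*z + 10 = (z + 1)*(z^2 - 7*z + 10) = (z - 5)*(z + 1)*(z - 2)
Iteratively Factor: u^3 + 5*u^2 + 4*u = (u + 1)*(u^2 + 4*u) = u*(u + 1)*(u + 4)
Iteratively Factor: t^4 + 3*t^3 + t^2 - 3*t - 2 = (t + 2)*(t^3 + t^2 - t - 1) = (t + 1)*(t + 2)*(t^2 - 1) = (t + 1)^2*(t + 2)*(t - 1)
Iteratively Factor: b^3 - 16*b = (b - 4)*(b^2 + 4*b) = (b - 4)*(b + 4)*(b)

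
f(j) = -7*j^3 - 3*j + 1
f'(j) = -21*j^2 - 3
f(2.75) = -152.83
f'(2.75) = -161.81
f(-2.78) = 159.73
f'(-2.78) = -165.30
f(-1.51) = 29.63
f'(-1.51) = -50.88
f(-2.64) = 137.72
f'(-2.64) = -149.36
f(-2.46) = 112.59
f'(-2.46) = -130.08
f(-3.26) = 253.30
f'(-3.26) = -226.18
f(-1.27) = 19.15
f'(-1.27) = -36.87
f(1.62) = -33.62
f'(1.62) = -58.11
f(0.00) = 1.00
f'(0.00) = -3.00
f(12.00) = -12131.00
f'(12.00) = -3027.00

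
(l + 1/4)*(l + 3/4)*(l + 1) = l^3 + 2*l^2 + 19*l/16 + 3/16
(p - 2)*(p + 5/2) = p^2 + p/2 - 5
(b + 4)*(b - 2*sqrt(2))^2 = b^3 - 4*sqrt(2)*b^2 + 4*b^2 - 16*sqrt(2)*b + 8*b + 32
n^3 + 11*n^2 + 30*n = n*(n + 5)*(n + 6)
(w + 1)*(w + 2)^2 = w^3 + 5*w^2 + 8*w + 4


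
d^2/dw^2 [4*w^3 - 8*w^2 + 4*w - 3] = 24*w - 16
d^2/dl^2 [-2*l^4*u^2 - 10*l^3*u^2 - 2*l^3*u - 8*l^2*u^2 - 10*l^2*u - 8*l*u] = 4*u*(-6*l^2*u - 15*l*u - 3*l - 4*u - 5)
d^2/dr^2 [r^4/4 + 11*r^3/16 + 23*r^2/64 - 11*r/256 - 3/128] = 3*r^2 + 33*r/8 + 23/32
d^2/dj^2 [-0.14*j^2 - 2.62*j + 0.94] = -0.280000000000000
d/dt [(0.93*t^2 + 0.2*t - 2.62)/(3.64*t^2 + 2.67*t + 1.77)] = (1.7551*t^2 + 22.3658*t + 7.3494)/(13.2496*t^4 + 19.4376*t^3 + 20.0145*t^2 + 9.4518*t + 3.1329)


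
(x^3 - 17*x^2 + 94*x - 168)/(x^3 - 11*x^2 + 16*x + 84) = (x - 4)/(x + 2)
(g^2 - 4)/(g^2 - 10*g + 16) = (g + 2)/(g - 8)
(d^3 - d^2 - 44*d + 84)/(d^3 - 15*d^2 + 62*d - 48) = (d^2 + 5*d - 14)/(d^2 - 9*d + 8)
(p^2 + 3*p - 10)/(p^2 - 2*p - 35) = (p - 2)/(p - 7)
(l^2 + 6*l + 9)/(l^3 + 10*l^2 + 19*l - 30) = (l^2 + 6*l + 9)/(l^3 + 10*l^2 + 19*l - 30)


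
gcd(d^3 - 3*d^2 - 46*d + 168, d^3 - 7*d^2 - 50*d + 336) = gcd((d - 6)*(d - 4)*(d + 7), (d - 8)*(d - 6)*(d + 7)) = d^2 + d - 42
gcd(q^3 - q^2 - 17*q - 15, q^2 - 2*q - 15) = q^2 - 2*q - 15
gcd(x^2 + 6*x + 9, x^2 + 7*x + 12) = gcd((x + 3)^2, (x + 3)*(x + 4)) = x + 3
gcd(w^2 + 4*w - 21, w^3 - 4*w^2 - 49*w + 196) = w + 7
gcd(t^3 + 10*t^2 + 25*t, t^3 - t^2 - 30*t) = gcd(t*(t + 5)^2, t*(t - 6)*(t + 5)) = t^2 + 5*t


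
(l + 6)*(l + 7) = l^2 + 13*l + 42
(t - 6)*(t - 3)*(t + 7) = t^3 - 2*t^2 - 45*t + 126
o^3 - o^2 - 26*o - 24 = (o - 6)*(o + 1)*(o + 4)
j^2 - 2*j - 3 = (j - 3)*(j + 1)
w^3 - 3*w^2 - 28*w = w*(w - 7)*(w + 4)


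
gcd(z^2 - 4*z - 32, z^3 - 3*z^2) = 1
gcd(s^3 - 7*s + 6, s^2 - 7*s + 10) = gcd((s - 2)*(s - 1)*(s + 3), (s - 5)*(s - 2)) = s - 2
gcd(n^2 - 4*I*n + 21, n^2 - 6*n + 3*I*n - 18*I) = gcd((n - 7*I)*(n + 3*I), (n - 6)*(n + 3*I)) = n + 3*I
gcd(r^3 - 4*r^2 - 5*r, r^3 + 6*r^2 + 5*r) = r^2 + r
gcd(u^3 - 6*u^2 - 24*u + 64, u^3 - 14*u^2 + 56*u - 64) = u^2 - 10*u + 16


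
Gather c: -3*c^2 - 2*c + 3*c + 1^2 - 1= -3*c^2 + c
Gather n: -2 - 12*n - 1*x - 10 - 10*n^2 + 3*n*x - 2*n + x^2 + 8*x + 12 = -10*n^2 + n*(3*x - 14) + x^2 + 7*x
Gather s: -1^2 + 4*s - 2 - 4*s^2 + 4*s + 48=-4*s^2 + 8*s + 45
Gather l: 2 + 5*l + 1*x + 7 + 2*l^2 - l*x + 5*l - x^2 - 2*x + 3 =2*l^2 + l*(10 - x) - x^2 - x + 12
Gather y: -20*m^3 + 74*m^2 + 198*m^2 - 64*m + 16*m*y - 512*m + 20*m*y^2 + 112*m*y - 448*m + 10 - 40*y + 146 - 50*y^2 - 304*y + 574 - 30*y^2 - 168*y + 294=-20*m^3 + 272*m^2 - 1024*m + y^2*(20*m - 80) + y*(128*m - 512) + 1024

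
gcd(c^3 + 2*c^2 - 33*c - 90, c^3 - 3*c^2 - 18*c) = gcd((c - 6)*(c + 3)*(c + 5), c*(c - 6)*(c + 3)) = c^2 - 3*c - 18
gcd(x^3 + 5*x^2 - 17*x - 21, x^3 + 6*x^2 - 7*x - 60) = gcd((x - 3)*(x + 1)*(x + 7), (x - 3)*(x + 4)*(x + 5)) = x - 3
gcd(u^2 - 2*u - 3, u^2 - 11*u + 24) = u - 3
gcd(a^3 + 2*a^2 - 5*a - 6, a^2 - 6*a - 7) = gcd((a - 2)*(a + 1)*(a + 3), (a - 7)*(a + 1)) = a + 1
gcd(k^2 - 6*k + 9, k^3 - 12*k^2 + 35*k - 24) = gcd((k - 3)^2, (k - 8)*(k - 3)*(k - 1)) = k - 3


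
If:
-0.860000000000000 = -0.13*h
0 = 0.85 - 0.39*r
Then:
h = 6.62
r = 2.18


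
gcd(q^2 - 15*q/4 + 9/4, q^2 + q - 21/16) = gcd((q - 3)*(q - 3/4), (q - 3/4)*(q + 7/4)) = q - 3/4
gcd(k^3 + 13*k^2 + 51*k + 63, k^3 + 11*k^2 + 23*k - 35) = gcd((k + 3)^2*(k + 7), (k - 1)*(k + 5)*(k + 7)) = k + 7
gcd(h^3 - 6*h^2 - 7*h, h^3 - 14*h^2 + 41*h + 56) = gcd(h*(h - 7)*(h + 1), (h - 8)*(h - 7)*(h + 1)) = h^2 - 6*h - 7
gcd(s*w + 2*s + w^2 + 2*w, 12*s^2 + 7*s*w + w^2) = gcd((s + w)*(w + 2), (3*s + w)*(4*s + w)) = 1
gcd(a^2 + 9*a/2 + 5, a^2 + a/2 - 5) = a + 5/2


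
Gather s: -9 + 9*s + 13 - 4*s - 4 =5*s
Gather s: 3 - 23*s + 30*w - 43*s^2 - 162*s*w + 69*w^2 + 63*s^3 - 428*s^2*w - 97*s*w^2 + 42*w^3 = 63*s^3 + s^2*(-428*w - 43) + s*(-97*w^2 - 162*w - 23) + 42*w^3 + 69*w^2 + 30*w + 3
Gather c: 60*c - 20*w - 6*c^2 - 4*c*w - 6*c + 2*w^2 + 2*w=-6*c^2 + c*(54 - 4*w) + 2*w^2 - 18*w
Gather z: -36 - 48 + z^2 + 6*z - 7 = z^2 + 6*z - 91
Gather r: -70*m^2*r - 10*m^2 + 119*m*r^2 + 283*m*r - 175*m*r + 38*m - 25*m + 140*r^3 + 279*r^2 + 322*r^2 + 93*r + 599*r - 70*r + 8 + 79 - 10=-10*m^2 + 13*m + 140*r^3 + r^2*(119*m + 601) + r*(-70*m^2 + 108*m + 622) + 77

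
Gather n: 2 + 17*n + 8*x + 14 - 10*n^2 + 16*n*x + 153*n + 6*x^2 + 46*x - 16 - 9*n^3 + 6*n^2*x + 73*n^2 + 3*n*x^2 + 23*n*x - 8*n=-9*n^3 + n^2*(6*x + 63) + n*(3*x^2 + 39*x + 162) + 6*x^2 + 54*x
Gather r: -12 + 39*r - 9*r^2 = -9*r^2 + 39*r - 12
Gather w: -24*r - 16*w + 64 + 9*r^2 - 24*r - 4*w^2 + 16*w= 9*r^2 - 48*r - 4*w^2 + 64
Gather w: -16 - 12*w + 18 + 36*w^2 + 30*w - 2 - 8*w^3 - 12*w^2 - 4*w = -8*w^3 + 24*w^2 + 14*w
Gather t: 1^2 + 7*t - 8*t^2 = -8*t^2 + 7*t + 1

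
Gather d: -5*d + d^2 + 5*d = d^2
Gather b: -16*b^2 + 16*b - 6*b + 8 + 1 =-16*b^2 + 10*b + 9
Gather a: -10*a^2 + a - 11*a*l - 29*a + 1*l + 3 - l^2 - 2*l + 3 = -10*a^2 + a*(-11*l - 28) - l^2 - l + 6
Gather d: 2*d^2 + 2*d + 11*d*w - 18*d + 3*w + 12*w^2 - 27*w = 2*d^2 + d*(11*w - 16) + 12*w^2 - 24*w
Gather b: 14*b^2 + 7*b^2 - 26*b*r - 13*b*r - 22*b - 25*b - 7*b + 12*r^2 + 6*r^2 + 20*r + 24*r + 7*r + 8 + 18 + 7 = 21*b^2 + b*(-39*r - 54) + 18*r^2 + 51*r + 33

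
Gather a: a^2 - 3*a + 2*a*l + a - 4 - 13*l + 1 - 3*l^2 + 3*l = a^2 + a*(2*l - 2) - 3*l^2 - 10*l - 3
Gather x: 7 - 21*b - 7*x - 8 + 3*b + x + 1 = -18*b - 6*x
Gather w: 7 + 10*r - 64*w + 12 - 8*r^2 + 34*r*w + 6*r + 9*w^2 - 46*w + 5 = -8*r^2 + 16*r + 9*w^2 + w*(34*r - 110) + 24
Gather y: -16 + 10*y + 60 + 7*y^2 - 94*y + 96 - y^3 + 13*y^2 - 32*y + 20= -y^3 + 20*y^2 - 116*y + 160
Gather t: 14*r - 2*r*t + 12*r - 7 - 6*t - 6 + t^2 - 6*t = 26*r + t^2 + t*(-2*r - 12) - 13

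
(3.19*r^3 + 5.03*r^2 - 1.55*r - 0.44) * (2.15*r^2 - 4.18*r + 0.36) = 6.8585*r^5 - 2.5197*r^4 - 23.2095*r^3 + 7.3438*r^2 + 1.2812*r - 0.1584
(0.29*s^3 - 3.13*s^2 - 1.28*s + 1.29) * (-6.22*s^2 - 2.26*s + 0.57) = -1.8038*s^5 + 18.8132*s^4 + 15.2007*s^3 - 6.9151*s^2 - 3.645*s + 0.7353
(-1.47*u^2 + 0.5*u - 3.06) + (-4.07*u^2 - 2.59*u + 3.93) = -5.54*u^2 - 2.09*u + 0.87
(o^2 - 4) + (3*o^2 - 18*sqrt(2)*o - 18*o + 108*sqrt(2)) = 4*o^2 - 18*sqrt(2)*o - 18*o - 4 + 108*sqrt(2)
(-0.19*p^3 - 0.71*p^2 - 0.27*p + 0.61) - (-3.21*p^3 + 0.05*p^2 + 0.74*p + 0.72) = 3.02*p^3 - 0.76*p^2 - 1.01*p - 0.11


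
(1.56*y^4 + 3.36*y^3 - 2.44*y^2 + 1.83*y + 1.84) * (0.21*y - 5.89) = 0.3276*y^5 - 8.4828*y^4 - 20.3028*y^3 + 14.7559*y^2 - 10.3923*y - 10.8376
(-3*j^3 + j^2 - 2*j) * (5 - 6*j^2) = 18*j^5 - 6*j^4 - 3*j^3 + 5*j^2 - 10*j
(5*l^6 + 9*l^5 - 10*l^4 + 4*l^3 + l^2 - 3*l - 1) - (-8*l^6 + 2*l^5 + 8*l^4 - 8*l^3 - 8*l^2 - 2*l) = 13*l^6 + 7*l^5 - 18*l^4 + 12*l^3 + 9*l^2 - l - 1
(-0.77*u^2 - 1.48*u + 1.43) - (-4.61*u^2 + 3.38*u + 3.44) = 3.84*u^2 - 4.86*u - 2.01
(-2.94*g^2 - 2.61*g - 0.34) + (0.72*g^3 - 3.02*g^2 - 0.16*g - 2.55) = 0.72*g^3 - 5.96*g^2 - 2.77*g - 2.89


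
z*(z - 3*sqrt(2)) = z^2 - 3*sqrt(2)*z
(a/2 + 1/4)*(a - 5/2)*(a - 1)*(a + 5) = a^4/2 + a^3 - 57*a^2/8 + 5*a/2 + 25/8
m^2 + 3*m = m*(m + 3)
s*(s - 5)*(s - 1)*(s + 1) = s^4 - 5*s^3 - s^2 + 5*s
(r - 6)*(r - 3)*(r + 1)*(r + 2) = r^4 - 6*r^3 - 7*r^2 + 36*r + 36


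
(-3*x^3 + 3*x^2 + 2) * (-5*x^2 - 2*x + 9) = 15*x^5 - 9*x^4 - 33*x^3 + 17*x^2 - 4*x + 18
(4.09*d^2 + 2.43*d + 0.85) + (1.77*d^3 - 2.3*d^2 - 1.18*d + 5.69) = 1.77*d^3 + 1.79*d^2 + 1.25*d + 6.54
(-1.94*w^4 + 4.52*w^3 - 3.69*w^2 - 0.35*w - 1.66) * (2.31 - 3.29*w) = 6.3826*w^5 - 19.3522*w^4 + 22.5813*w^3 - 7.3724*w^2 + 4.6529*w - 3.8346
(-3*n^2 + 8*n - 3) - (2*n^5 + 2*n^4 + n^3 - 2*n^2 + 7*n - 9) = -2*n^5 - 2*n^4 - n^3 - n^2 + n + 6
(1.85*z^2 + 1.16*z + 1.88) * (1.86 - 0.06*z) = -0.111*z^3 + 3.3714*z^2 + 2.0448*z + 3.4968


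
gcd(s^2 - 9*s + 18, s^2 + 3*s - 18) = s - 3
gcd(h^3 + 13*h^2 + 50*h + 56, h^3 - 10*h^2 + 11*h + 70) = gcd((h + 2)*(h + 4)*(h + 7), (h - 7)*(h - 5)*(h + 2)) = h + 2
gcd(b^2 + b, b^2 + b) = b^2 + b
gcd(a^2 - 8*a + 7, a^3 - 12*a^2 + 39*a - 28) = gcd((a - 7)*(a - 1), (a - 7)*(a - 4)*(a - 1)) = a^2 - 8*a + 7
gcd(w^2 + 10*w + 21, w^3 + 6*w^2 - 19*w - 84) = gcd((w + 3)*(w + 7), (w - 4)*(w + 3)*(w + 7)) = w^2 + 10*w + 21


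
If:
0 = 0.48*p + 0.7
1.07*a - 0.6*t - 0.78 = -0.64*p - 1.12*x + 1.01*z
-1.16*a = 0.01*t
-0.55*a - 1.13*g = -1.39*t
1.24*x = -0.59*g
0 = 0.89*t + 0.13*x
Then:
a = 0.00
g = 0.00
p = -1.46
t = 0.00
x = 0.00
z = -1.70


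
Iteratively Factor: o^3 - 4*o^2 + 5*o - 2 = (o - 1)*(o^2 - 3*o + 2) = (o - 1)^2*(o - 2)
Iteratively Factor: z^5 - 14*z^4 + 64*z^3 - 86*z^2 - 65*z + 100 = (z - 1)*(z^4 - 13*z^3 + 51*z^2 - 35*z - 100) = (z - 4)*(z - 1)*(z^3 - 9*z^2 + 15*z + 25) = (z - 4)*(z - 1)*(z + 1)*(z^2 - 10*z + 25) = (z - 5)*(z - 4)*(z - 1)*(z + 1)*(z - 5)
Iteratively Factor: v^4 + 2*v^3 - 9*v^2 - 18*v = (v + 2)*(v^3 - 9*v) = v*(v + 2)*(v^2 - 9) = v*(v - 3)*(v + 2)*(v + 3)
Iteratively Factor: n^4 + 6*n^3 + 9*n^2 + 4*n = (n)*(n^3 + 6*n^2 + 9*n + 4) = n*(n + 1)*(n^2 + 5*n + 4) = n*(n + 1)*(n + 4)*(n + 1)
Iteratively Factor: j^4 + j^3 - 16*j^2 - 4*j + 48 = (j - 2)*(j^3 + 3*j^2 - 10*j - 24) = (j - 2)*(j + 4)*(j^2 - j - 6) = (j - 2)*(j + 2)*(j + 4)*(j - 3)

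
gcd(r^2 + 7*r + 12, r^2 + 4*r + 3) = r + 3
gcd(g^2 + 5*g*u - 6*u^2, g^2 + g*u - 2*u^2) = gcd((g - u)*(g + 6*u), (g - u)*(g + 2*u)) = -g + u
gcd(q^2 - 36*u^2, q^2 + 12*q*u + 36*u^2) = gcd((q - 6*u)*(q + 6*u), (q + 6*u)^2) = q + 6*u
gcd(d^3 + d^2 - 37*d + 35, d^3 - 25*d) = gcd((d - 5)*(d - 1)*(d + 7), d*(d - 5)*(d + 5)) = d - 5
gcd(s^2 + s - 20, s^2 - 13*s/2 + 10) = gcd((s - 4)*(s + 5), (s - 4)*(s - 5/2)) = s - 4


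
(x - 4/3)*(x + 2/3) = x^2 - 2*x/3 - 8/9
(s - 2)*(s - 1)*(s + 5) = s^3 + 2*s^2 - 13*s + 10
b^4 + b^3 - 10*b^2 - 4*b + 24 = (b - 2)^2*(b + 2)*(b + 3)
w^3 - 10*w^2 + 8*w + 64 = (w - 8)*(w - 4)*(w + 2)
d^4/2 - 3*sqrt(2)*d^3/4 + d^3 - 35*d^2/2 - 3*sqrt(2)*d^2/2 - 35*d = d*(d/2 + 1)*(d - 5*sqrt(2))*(d + 7*sqrt(2)/2)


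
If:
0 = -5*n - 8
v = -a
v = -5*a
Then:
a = 0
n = -8/5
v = 0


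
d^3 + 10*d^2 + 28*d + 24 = (d + 2)^2*(d + 6)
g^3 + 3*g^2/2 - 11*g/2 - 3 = (g - 2)*(g + 1/2)*(g + 3)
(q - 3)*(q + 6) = q^2 + 3*q - 18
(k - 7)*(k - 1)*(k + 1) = k^3 - 7*k^2 - k + 7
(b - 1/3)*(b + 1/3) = b^2 - 1/9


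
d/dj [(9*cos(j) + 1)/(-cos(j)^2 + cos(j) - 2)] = (9*sin(j)^2 - 2*cos(j) + 10)*sin(j)/(sin(j)^2 + cos(j) - 3)^2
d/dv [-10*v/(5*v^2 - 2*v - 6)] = 10*(5*v^2 + 6)/(25*v^4 - 20*v^3 - 56*v^2 + 24*v + 36)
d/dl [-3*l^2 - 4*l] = -6*l - 4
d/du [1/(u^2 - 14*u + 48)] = 2*(7 - u)/(u^2 - 14*u + 48)^2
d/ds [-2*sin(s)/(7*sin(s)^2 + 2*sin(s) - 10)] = 2*(7*sin(s)^2 + 10)*cos(s)/(7*sin(s)^2 + 2*sin(s) - 10)^2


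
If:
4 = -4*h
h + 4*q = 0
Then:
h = -1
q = 1/4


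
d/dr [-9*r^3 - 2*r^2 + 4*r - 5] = -27*r^2 - 4*r + 4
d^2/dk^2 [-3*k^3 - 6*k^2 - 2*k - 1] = -18*k - 12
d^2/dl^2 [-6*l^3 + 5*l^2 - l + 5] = 10 - 36*l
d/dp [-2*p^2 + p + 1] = 1 - 4*p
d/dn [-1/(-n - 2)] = -1/(n + 2)^2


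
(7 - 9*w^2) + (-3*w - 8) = -9*w^2 - 3*w - 1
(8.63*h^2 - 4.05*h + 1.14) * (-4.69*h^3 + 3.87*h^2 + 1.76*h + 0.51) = -40.4747*h^5 + 52.3926*h^4 - 5.8313*h^3 + 1.6851*h^2 - 0.0591000000000004*h + 0.5814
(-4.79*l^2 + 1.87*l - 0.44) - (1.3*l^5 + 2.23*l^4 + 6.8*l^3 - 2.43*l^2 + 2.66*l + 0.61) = -1.3*l^5 - 2.23*l^4 - 6.8*l^3 - 2.36*l^2 - 0.79*l - 1.05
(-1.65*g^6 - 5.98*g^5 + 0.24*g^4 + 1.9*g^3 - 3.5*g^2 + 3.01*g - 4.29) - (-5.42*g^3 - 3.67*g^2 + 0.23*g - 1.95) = -1.65*g^6 - 5.98*g^5 + 0.24*g^4 + 7.32*g^3 + 0.17*g^2 + 2.78*g - 2.34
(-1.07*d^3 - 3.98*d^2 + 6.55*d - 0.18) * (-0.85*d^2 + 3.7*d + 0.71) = 0.9095*d^5 - 0.576000000000001*d^4 - 21.0532*d^3 + 21.5622*d^2 + 3.9845*d - 0.1278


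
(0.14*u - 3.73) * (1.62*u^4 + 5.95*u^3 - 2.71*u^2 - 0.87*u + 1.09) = 0.2268*u^5 - 5.2096*u^4 - 22.5729*u^3 + 9.9865*u^2 + 3.3977*u - 4.0657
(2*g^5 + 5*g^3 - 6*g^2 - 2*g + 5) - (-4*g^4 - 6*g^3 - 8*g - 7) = 2*g^5 + 4*g^4 + 11*g^3 - 6*g^2 + 6*g + 12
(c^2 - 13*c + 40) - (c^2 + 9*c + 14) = 26 - 22*c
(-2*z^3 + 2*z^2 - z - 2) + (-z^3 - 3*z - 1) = -3*z^3 + 2*z^2 - 4*z - 3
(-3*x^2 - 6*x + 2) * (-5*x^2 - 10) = 15*x^4 + 30*x^3 + 20*x^2 + 60*x - 20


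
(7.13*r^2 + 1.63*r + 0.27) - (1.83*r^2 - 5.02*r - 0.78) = 5.3*r^2 + 6.65*r + 1.05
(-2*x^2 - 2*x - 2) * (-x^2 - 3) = 2*x^4 + 2*x^3 + 8*x^2 + 6*x + 6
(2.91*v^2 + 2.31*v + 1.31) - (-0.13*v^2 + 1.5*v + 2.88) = 3.04*v^2 + 0.81*v - 1.57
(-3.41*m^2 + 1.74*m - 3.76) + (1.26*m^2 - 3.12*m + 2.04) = -2.15*m^2 - 1.38*m - 1.72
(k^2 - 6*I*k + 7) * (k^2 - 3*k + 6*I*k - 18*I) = k^4 - 3*k^3 + 43*k^2 - 129*k + 42*I*k - 126*I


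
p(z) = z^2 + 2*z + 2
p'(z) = 2*z + 2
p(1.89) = 9.35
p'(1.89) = 5.78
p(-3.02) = 5.08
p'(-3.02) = -4.04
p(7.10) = 66.61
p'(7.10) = 16.20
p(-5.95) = 25.50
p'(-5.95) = -9.90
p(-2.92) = 4.69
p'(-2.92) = -3.84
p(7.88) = 79.85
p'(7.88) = 17.76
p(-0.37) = 1.40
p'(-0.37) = 1.26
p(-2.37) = 2.88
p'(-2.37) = -2.74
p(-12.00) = 122.00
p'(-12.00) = -22.00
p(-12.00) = 122.00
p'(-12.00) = -22.00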